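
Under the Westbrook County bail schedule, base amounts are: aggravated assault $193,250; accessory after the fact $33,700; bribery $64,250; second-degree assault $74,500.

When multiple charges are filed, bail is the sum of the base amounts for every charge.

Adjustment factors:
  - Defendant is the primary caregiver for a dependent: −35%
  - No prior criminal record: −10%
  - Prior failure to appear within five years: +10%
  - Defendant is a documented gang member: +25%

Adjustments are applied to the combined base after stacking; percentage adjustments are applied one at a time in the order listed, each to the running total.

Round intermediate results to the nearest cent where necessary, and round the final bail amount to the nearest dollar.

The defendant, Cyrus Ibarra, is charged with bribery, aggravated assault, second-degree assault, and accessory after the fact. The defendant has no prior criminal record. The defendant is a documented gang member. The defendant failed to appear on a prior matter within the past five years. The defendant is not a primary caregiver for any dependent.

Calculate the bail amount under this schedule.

Base amounts from the schedule: bribery $64,250; aggravated assault $193,250; second-degree assault $74,500; accessory after the fact $33,700.
Stacking rule: sum of all bases. $64,250 + $193,250 + $74,500 + $33,700 = $365,700.
No prior criminal record (−10%): $365,700 × 0.9 = $329,130.
Prior failure to appear within five years (+10%): $329,130 × 1.1 = $362,043.
Defendant is a documented gang member (+25%): $362,043 × 1.25 = $452,553.75.
Rounded to the nearest dollar: $452,554.

$452,554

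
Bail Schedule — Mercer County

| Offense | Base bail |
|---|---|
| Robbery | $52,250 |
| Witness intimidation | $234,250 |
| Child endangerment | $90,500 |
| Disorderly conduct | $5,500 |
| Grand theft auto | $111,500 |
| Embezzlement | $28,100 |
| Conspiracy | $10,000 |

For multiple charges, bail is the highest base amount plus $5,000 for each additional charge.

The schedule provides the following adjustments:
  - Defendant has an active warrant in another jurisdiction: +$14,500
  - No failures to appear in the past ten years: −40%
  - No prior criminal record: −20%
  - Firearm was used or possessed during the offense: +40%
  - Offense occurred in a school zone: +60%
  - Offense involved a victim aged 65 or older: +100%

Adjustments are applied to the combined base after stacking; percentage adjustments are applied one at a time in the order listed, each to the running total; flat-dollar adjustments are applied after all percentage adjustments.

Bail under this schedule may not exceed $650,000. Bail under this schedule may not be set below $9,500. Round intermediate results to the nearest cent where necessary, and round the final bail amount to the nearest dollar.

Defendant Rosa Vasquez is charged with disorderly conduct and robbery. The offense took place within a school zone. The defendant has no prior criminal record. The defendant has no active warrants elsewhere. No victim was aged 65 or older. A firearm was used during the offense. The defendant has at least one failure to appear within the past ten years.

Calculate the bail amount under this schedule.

$102,592

Base amounts from the schedule: disorderly conduct $5,500; robbery $52,250.
Stacking rule: highest base plus $5,000 per additional charge. Highest is robbery at $52,250; 1 additional charge → +$5,000. Combined base = $57,250.
No prior criminal record (−20%): $57,250 × 0.8 = $45,800.
Firearm was used or possessed during the offense (+40%): $45,800 × 1.4 = $64,120.
Offense occurred in a school zone (+60%): $64,120 × 1.6 = $102,592.
$102,592 is within the $650,000 maximum.
$102,592 is at or above the $9,500 minimum.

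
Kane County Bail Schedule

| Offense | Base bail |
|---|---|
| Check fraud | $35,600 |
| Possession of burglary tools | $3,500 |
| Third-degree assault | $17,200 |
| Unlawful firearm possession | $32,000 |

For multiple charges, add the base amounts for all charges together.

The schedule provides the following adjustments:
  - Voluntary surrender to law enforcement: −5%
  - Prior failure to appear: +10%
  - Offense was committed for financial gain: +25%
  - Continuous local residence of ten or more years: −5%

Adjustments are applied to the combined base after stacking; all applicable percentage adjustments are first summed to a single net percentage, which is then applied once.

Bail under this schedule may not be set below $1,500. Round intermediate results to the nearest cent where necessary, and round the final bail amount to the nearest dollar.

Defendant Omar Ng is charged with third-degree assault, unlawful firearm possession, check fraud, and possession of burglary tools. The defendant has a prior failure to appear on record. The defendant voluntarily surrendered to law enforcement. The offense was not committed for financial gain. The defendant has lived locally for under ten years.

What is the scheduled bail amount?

$92,715

Base amounts from the schedule: third-degree assault $17,200; unlawful firearm possession $32,000; check fraud $35,600; possession of burglary tools $3,500.
Stacking rule: sum of all bases. $17,200 + $32,000 + $35,600 + $3,500 = $88,300.
Net percentage adjustment: −5% +10% = +5%. $88,300 × 1.05 = $92,715.
$92,715 is at or above the $1,500 minimum.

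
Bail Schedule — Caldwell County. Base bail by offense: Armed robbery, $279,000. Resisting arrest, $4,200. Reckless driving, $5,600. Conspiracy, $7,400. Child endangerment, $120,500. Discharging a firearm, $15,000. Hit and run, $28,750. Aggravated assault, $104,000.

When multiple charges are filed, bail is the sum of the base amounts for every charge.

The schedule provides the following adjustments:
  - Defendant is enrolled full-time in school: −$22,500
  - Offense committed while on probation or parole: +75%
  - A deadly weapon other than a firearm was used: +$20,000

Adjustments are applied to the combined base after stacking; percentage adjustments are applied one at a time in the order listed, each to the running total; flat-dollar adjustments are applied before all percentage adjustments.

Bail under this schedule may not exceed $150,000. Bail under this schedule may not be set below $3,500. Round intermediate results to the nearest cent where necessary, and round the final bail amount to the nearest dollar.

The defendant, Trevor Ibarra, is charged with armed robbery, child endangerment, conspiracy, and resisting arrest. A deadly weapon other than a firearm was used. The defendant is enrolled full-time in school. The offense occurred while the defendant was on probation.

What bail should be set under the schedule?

Base amounts from the schedule: armed robbery $279,000; child endangerment $120,500; conspiracy $7,400; resisting arrest $4,200.
Stacking rule: sum of all bases. $279,000 + $120,500 + $7,400 + $4,200 = $411,100.
Defendant is enrolled full-time in school (−$22,500 flat): $411,100 − $22,500 = $388,600.
A deadly weapon other than a firearm was used (+$20,000 flat): $388,600 + $20,000 = $408,600.
Offense committed while on probation or parole (+75%): $408,600 × 1.75 = $715,050.
Result $715,050 exceeds the maximum of $150,000; bail is capped at $150,000.
$150,000 is at or above the $3,500 minimum.

$150,000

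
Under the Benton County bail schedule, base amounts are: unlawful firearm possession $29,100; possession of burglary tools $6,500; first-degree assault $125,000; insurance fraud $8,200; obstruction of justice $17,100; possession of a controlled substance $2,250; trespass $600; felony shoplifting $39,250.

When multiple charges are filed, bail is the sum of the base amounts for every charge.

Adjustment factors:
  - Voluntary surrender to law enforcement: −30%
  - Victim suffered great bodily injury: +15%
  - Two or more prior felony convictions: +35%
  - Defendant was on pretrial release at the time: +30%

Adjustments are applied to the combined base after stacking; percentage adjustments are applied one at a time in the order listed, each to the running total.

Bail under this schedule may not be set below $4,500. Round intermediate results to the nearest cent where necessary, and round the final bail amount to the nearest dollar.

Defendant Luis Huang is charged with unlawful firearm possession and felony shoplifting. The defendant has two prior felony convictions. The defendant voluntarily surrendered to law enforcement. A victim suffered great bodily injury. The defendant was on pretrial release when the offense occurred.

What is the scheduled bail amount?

Base amounts from the schedule: unlawful firearm possession $29,100; felony shoplifting $39,250.
Stacking rule: sum of all bases. $29,100 + $39,250 = $68,350.
Voluntary surrender to law enforcement (−30%): $68,350 × 0.7 = $47,845.
Victim suffered great bodily injury (+15%): $47,845 × 1.15 = $55,021.75.
Two or more prior felony convictions (+35%): $55,021.75 × 1.35 = $74,279.36.
Defendant was on pretrial release at the time (+30%): $74,279.36 × 1.3 = $96,563.17.
$96,563.17 is at or above the $4,500 minimum.
Rounded to the nearest dollar: $96,563.

$96,563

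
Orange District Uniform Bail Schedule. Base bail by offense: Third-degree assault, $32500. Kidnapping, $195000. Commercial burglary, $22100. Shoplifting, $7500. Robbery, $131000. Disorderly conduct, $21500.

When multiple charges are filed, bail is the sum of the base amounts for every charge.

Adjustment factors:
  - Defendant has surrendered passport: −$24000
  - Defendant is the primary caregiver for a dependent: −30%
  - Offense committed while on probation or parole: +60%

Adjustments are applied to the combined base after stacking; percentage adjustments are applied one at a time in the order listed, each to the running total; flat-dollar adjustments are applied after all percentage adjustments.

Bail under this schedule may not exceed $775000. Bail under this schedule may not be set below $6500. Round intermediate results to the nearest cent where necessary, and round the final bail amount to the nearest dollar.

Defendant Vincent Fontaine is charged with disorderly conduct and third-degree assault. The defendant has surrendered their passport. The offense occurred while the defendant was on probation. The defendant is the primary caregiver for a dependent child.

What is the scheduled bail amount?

$36480

Base amounts from the schedule: disorderly conduct $21500; third-degree assault $32500.
Stacking rule: sum of all bases. $21500 + $32500 = $54000.
Defendant is the primary caregiver for a dependent (−30%): $54000 × 0.7 = $37800.
Offense committed while on probation or parole (+60%): $37800 × 1.6 = $60480.
Defendant has surrendered passport (−$24000 flat): $60480 − $24000 = $36480.
$36480 is within the $775000 maximum.
$36480 is at or above the $6500 minimum.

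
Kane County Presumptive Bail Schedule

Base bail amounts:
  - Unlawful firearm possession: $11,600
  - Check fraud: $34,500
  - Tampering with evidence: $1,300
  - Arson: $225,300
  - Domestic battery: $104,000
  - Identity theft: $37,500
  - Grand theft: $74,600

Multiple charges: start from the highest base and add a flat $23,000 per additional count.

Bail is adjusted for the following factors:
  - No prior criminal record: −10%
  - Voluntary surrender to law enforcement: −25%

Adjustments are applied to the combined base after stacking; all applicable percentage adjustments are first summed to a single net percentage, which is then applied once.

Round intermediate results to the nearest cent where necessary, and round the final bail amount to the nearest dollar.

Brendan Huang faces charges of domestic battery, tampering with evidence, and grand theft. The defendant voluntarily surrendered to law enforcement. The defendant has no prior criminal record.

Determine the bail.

$97,500

Base amounts from the schedule: domestic battery $104,000; tampering with evidence $1,300; grand theft $74,600.
Stacking rule: highest base plus $23,000 per additional charge. Highest is domestic battery at $104,000; 2 additional charges → +$46,000. Combined base = $150,000.
Net percentage adjustment: −10% −25% = −35%. $150,000 × 0.65 = $97,500.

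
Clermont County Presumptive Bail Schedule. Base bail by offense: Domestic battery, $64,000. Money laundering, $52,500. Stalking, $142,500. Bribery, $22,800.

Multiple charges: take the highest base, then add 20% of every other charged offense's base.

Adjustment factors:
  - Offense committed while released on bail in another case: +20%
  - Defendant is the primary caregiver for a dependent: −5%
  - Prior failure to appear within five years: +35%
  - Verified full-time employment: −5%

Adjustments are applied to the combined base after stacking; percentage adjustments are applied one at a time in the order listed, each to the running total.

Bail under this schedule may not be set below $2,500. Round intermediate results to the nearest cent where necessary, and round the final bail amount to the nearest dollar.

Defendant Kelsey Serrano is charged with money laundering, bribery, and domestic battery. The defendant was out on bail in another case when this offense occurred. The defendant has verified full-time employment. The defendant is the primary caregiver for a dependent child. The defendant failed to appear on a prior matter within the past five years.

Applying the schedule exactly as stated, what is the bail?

Base amounts from the schedule: money laundering $52,500; bribery $22,800; domestic battery $64,000.
Stacking rule: highest base plus 20% of each additional charge. Highest is domestic battery at $64,000. Additional: $52,500 × 20% = $10,500; $22,800 × 20% = $4,560. Combined base = $64,000 + $15,060 = $79,060.
Offense committed while released on bail in another case (+20%): $79,060 × 1.2 = $94,872.
Defendant is the primary caregiver for a dependent (−5%): $94,872 × 0.95 = $90,128.40.
Prior failure to appear within five years (+35%): $90,128.40 × 1.35 = $121,673.34.
Verified full-time employment (−5%): $121,673.34 × 0.95 = $115,589.67.
$115,589.67 is at or above the $2,500 minimum.
Rounded to the nearest dollar: $115,590.

$115,590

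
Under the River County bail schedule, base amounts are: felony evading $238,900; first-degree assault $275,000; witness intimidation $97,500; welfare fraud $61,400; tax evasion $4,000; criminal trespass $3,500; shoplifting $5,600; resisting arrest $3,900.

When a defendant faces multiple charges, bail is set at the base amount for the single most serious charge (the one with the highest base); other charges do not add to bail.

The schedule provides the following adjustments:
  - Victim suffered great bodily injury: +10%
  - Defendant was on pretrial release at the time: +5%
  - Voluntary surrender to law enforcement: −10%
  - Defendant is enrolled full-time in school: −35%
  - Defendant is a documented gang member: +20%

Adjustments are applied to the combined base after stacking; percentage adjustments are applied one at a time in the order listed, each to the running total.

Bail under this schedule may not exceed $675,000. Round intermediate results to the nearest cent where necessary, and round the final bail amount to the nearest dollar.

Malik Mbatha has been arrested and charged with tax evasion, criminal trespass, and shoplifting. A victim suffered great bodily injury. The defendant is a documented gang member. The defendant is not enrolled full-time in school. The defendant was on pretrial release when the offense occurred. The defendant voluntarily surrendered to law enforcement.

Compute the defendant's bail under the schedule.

$6,985

Base amounts from the schedule: tax evasion $4,000; criminal trespass $3,500; shoplifting $5,600.
Stacking rule: use the highest base only. Highest is shoplifting at $5,600. Combined base = $5,600.
Victim suffered great bodily injury (+10%): $5,600 × 1.1 = $6,160.
Defendant was on pretrial release at the time (+5%): $6,160 × 1.05 = $6,468.
Voluntary surrender to law enforcement (−10%): $6,468 × 0.9 = $5,821.20.
Defendant is a documented gang member (+20%): $5,821.20 × 1.2 = $6,985.44.
$6,985.44 is within the $675,000 maximum.
Rounded to the nearest dollar: $6,985.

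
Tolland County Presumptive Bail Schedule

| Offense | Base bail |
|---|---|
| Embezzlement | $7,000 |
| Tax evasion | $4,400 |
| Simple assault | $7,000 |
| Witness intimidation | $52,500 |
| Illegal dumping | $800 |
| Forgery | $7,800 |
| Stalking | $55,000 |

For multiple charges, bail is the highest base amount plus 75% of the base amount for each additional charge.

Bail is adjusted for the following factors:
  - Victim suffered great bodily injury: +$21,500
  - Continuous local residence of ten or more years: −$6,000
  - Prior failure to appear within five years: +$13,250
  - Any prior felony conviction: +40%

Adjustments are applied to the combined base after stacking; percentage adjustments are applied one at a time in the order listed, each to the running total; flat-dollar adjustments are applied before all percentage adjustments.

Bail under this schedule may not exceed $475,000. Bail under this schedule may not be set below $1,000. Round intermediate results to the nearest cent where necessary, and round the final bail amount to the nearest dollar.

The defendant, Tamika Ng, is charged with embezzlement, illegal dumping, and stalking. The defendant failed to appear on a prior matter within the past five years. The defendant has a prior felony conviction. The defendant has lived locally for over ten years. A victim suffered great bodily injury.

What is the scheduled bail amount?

$125,440

Base amounts from the schedule: embezzlement $7,000; illegal dumping $800; stalking $55,000.
Stacking rule: highest base plus 75% of each additional charge. Highest is stalking at $55,000. Additional: $7,000 × 75% = $5,250; $800 × 75% = $600. Combined base = $55,000 + $5,850 = $60,850.
Victim suffered great bodily injury (+$21,500 flat): $60,850 + $21,500 = $82,350.
Continuous local residence of ten or more years (−$6,000 flat): $82,350 − $6,000 = $76,350.
Prior failure to appear within five years (+$13,250 flat): $76,350 + $13,250 = $89,600.
Any prior felony conviction (+40%): $89,600 × 1.4 = $125,440.
$125,440 is within the $475,000 maximum.
$125,440 is at or above the $1,000 minimum.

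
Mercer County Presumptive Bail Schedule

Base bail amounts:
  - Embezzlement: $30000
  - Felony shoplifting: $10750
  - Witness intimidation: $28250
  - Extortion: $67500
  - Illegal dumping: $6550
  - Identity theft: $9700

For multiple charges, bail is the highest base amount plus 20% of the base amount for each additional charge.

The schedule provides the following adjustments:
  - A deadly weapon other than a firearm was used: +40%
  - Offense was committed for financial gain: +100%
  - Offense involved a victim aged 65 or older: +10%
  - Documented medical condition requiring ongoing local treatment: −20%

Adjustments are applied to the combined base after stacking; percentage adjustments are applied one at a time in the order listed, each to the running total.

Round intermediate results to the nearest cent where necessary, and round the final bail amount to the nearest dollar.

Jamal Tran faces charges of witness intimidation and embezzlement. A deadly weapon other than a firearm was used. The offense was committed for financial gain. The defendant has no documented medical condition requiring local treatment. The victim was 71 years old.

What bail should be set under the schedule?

Base amounts from the schedule: witness intimidation $28250; embezzlement $30000.
Stacking rule: highest base plus 20% of each additional charge. Highest is embezzlement at $30000. Additional: $28250 × 20% = $5650. Combined base = $30000 + $5650 = $35650.
A deadly weapon other than a firearm was used (+40%): $35650 × 1.4 = $49910.
Offense was committed for financial gain (+100%): $49910 × 2 = $99820.
Offense involved a victim aged 65 or older (+10%): $99820 × 1.1 = $109802.

$109802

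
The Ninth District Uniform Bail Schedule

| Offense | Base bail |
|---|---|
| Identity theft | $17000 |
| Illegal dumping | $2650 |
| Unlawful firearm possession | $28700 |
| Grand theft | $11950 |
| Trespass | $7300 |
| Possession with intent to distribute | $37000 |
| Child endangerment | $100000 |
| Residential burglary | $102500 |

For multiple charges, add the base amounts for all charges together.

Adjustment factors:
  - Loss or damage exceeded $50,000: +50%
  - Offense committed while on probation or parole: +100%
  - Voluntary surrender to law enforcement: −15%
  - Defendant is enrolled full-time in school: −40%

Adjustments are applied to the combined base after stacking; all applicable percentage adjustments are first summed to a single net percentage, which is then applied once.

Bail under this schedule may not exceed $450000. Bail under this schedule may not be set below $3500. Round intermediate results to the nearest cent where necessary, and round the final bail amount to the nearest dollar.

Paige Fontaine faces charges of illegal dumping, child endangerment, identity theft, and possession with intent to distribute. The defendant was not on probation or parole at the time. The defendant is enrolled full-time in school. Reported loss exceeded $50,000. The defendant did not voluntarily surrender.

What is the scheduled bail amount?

$172315

Base amounts from the schedule: illegal dumping $2650; child endangerment $100000; identity theft $17000; possession with intent to distribute $37000.
Stacking rule: sum of all bases. $2650 + $100000 + $17000 + $37000 = $156650.
Net percentage adjustment: +50% −40% = +10%. $156650 × 1.1 = $172315.
$172315 is within the $450000 maximum.
$172315 is at or above the $3500 minimum.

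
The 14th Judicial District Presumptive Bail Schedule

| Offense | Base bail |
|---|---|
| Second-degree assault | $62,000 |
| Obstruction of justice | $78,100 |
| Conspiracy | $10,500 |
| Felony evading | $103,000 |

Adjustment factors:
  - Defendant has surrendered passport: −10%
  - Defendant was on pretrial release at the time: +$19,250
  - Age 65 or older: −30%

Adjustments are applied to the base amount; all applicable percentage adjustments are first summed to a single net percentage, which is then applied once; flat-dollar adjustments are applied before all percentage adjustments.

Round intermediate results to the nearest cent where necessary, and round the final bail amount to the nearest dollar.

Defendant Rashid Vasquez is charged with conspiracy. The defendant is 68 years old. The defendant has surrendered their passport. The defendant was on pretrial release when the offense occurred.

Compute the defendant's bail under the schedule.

$17,850

Base amounts from the schedule: conspiracy $10,500.
Single charge. Combined base = $10,500.
Defendant was on pretrial release at the time (+$19,250 flat): $10,500 + $19,250 = $29,750.
Net percentage adjustment: −10% −30% = −40%. $29,750 × 0.6 = $17,850.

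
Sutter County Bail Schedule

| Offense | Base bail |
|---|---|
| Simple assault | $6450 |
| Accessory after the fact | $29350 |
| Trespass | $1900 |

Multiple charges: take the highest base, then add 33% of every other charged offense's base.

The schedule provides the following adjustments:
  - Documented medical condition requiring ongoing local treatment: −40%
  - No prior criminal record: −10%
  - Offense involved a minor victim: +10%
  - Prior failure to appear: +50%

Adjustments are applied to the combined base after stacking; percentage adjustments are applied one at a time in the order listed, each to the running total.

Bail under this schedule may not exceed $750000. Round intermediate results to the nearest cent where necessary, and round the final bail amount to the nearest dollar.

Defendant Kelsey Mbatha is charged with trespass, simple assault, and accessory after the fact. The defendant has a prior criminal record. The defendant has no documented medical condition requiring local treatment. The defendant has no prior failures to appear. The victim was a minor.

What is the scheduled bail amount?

Base amounts from the schedule: trespass $1900; simple assault $6450; accessory after the fact $29350.
Stacking rule: highest base plus 33% of each additional charge. Highest is accessory after the fact at $29350. Additional: $1900 × 33% = $627; $6450 × 33% = $2128.50. Combined base = $29350 + $2755.50 = $32105.50.
Offense involved a minor victim (+10%): $32105.50 × 1.1 = $35316.05.
$35316.05 is within the $750000 maximum.
Rounded to the nearest dollar: $35316.

$35316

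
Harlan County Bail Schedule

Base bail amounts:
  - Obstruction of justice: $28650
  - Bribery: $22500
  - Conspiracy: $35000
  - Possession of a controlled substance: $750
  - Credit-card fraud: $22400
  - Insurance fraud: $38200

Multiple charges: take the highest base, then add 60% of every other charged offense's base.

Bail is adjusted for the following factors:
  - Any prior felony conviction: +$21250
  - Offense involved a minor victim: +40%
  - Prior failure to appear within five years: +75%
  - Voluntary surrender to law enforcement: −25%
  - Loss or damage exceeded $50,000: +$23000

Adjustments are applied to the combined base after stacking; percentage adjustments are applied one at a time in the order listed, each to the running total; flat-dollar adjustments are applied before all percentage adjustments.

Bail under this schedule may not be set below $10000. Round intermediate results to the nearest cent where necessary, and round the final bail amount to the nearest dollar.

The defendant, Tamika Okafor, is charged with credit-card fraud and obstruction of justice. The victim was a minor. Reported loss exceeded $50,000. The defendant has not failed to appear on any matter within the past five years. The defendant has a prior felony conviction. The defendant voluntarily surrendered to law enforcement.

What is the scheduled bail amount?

$90657

Base amounts from the schedule: credit-card fraud $22400; obstruction of justice $28650.
Stacking rule: highest base plus 60% of each additional charge. Highest is obstruction of justice at $28650. Additional: $22400 × 60% = $13440. Combined base = $28650 + $13440 = $42090.
Any prior felony conviction (+$21250 flat): $42090 + $21250 = $63340.
Loss or damage exceeded $50,000 (+$23000 flat): $63340 + $23000 = $86340.
Offense involved a minor victim (+40%): $86340 × 1.4 = $120876.
Voluntary surrender to law enforcement (−25%): $120876 × 0.75 = $90657.
$90657 is at or above the $10000 minimum.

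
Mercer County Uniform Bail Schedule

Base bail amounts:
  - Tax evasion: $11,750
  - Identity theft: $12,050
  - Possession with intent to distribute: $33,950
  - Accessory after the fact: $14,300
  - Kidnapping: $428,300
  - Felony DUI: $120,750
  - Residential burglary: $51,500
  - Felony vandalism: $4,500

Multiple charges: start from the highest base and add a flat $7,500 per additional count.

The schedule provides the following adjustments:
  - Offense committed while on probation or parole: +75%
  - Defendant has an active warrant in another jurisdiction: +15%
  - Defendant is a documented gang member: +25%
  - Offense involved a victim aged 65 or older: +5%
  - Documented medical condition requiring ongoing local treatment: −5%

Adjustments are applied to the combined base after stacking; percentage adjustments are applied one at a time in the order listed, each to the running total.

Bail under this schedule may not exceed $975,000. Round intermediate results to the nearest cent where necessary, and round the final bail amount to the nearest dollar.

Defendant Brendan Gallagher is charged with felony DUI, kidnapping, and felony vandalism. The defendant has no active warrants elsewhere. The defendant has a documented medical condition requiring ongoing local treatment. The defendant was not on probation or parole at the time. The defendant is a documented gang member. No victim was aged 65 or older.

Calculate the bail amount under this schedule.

Base amounts from the schedule: felony DUI $120,750; kidnapping $428,300; felony vandalism $4,500.
Stacking rule: highest base plus $7,500 per additional charge. Highest is kidnapping at $428,300; 2 additional charges → +$15,000. Combined base = $443,300.
Defendant is a documented gang member (+25%): $443,300 × 1.25 = $554,125.
Documented medical condition requiring ongoing local treatment (−5%): $554,125 × 0.95 = $526,418.75.
$526,418.75 is within the $975,000 maximum.
Rounded to the nearest dollar: $526,419.

$526,419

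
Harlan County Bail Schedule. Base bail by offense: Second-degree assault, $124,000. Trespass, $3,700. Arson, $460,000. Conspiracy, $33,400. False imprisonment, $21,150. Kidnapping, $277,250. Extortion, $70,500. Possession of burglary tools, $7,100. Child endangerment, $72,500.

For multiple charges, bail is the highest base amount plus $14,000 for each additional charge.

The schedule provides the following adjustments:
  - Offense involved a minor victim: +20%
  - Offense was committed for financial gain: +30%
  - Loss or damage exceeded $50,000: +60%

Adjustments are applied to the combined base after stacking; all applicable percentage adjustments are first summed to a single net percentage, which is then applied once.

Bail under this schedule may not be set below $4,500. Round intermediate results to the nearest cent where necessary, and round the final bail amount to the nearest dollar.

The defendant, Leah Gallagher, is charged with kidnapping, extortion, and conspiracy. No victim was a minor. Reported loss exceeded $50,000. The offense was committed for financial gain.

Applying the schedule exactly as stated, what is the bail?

Base amounts from the schedule: kidnapping $277,250; extortion $70,500; conspiracy $33,400.
Stacking rule: highest base plus $14,000 per additional charge. Highest is kidnapping at $277,250; 2 additional charges → +$28,000. Combined base = $305,250.
Net percentage adjustment: +30% +60% = +90%. $305,250 × 1.9 = $579,975.
$579,975 is at or above the $4,500 minimum.

$579,975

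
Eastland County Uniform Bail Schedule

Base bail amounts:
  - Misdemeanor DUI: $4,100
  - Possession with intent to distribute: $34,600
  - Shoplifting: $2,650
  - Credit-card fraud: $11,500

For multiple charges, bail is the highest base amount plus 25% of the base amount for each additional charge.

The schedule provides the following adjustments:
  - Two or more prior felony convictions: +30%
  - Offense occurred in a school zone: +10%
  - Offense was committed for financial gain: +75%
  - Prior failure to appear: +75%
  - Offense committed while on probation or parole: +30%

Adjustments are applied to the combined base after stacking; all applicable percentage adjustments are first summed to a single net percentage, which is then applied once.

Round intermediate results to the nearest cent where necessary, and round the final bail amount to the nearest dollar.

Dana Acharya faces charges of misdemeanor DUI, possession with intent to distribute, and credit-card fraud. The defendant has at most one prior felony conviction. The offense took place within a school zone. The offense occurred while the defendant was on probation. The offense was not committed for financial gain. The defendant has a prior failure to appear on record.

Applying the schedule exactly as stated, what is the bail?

Base amounts from the schedule: misdemeanor DUI $4,100; possession with intent to distribute $34,600; credit-card fraud $11,500.
Stacking rule: highest base plus 25% of each additional charge. Highest is possession with intent to distribute at $34,600. Additional: $4,100 × 25% = $1,025; $11,500 × 25% = $2,875. Combined base = $34,600 + $3,900 = $38,500.
Net percentage adjustment: +10% +75% +30% = +115%. $38,500 × 2.15 = $82,775.

$82,775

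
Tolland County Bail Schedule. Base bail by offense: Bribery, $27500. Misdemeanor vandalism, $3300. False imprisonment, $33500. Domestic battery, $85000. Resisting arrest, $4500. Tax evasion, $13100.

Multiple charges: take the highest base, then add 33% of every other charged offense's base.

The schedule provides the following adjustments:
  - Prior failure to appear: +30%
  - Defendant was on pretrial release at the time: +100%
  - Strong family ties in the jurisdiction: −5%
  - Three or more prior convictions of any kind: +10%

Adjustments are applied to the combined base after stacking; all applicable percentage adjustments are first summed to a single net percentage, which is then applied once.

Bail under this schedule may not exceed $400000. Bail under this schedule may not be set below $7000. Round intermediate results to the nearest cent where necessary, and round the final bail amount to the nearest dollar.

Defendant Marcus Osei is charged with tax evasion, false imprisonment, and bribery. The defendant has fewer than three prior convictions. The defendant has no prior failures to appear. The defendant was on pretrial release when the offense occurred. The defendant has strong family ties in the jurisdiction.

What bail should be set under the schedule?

$91451

Base amounts from the schedule: tax evasion $13100; false imprisonment $33500; bribery $27500.
Stacking rule: highest base plus 33% of each additional charge. Highest is false imprisonment at $33500. Additional: $13100 × 33% = $4323; $27500 × 33% = $9075. Combined base = $33500 + $13398 = $46898.
Net percentage adjustment: +100% −5% = +95%. $46898 × 1.95 = $91451.10.
$91451.10 is within the $400000 maximum.
$91451.10 is at or above the $7000 minimum.
Rounded to the nearest dollar: $91451.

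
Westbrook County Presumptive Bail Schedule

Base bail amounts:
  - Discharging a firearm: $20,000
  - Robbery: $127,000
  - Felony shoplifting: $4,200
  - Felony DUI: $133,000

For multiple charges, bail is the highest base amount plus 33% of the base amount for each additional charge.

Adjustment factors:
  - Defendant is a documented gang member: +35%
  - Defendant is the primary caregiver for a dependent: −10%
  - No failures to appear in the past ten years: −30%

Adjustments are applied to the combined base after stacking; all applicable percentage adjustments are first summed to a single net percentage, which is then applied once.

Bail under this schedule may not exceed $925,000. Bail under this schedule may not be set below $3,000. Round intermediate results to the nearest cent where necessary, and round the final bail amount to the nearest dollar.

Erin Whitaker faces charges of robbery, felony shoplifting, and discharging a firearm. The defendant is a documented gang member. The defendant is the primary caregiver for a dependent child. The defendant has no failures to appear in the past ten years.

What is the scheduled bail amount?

$128,237

Base amounts from the schedule: robbery $127,000; felony shoplifting $4,200; discharging a firearm $20,000.
Stacking rule: highest base plus 33% of each additional charge. Highest is robbery at $127,000. Additional: $4,200 × 33% = $1,386; $20,000 × 33% = $6,600. Combined base = $127,000 + $7,986 = $134,986.
Net percentage adjustment: +35% −10% −30% = −5%. $134,986 × 0.95 = $128,236.70.
$128,236.70 is within the $925,000 maximum.
$128,236.70 is at or above the $3,000 minimum.
Rounded to the nearest dollar: $128,237.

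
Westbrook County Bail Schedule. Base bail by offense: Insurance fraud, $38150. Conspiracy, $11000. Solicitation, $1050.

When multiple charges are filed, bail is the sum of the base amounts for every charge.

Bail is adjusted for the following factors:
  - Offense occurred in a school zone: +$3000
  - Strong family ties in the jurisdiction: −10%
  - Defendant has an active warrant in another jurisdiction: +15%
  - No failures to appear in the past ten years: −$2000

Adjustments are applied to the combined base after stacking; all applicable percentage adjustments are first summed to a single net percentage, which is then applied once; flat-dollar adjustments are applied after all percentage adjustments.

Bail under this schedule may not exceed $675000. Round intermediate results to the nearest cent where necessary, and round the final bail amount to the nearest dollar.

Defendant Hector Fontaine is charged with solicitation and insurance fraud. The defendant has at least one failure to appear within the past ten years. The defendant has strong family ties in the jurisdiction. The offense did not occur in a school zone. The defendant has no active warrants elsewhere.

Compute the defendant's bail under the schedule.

$35280

Base amounts from the schedule: solicitation $1050; insurance fraud $38150.
Stacking rule: sum of all bases. $1050 + $38150 = $39200.
Strong family ties in the jurisdiction (−10%): $39200 × 0.9 = $35280.
$35280 is within the $675000 maximum.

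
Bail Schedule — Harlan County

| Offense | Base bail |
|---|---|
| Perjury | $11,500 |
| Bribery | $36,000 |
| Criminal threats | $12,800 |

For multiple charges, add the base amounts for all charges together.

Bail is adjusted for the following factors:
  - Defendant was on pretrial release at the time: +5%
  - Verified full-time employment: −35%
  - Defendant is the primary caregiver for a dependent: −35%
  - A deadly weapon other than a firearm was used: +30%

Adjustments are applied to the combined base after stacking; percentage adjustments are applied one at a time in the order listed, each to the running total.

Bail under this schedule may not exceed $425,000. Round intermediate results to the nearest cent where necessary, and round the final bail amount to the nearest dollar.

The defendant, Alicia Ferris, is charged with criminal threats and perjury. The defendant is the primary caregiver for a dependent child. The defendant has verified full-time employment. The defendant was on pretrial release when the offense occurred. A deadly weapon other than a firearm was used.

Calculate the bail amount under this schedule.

$14,014

Base amounts from the schedule: criminal threats $12,800; perjury $11,500.
Stacking rule: sum of all bases. $12,800 + $11,500 = $24,300.
Defendant was on pretrial release at the time (+5%): $24,300 × 1.05 = $25,515.
Verified full-time employment (−35%): $25,515 × 0.65 = $16,584.75.
Defendant is the primary caregiver for a dependent (−35%): $16,584.75 × 0.65 = $10,780.09.
A deadly weapon other than a firearm was used (+30%): $10,780.09 × 1.3 = $14,014.12.
$14,014.12 is within the $425,000 maximum.
Rounded to the nearest dollar: $14,014.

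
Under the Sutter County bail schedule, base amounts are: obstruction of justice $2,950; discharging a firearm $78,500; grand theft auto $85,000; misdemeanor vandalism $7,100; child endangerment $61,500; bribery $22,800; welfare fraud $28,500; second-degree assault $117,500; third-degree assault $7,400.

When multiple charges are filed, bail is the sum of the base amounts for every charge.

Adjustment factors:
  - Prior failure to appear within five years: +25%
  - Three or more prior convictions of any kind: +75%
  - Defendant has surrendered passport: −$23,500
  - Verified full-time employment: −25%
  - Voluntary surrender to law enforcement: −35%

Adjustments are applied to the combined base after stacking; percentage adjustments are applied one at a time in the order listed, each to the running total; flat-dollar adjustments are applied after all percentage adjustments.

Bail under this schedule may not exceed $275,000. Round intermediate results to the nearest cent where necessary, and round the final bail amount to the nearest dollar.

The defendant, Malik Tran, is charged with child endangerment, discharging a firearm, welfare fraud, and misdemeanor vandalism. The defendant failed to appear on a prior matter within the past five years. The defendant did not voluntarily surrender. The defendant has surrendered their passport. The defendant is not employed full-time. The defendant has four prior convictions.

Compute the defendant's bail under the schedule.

$275,000

Base amounts from the schedule: child endangerment $61,500; discharging a firearm $78,500; welfare fraud $28,500; misdemeanor vandalism $7,100.
Stacking rule: sum of all bases. $61,500 + $78,500 + $28,500 + $7,100 = $175,600.
Prior failure to appear within five years (+25%): $175,600 × 1.25 = $219,500.
Three or more prior convictions of any kind (+75%): $219,500 × 1.75 = $384,125.
Defendant has surrendered passport (−$23,500 flat): $384,125 − $23,500 = $360,625.
Result $360,625 exceeds the maximum of $275,000; bail is capped at $275,000.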